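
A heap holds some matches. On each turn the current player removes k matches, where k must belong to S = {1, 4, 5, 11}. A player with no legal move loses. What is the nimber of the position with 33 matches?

1

G(0) = 0
G(1) = mex{0} = 1
G(2) = mex{1} = 0
G(3) = mex{0} = 1
G(4) = mex{1,0} = 2
G(5) = mex{2,1,0} = 3
G(6) = mex{3,0,1} = 2
G(7) = mex{2,1,0} = 3
G(8) = mex{3,2,1} = 0
G(9) = mex{0,3,2} = 1
G(10) = mex{1,2,3} = 0
G(11) = mex{0,3,2,0} = 1
G(12) = mex{1,0,3,1} = 2
G(13) = mex{2,1,0,0} = 3
G(14) = mex{3,0,1,1} = 2
G(15) = mex{2,1,0,2} = 3
G(16) = mex{3,2,1,3} = 0
G(17) = mex{0,3,2,2} = 1
G(18) = mex{1,2,3,3} = 0
G(19) = mex{0,3,2,0} = 1
G(20) = mex{1,0,3,1} = 2
G(21) = mex{2,1,0,0} = 3
G(22) = mex{3,0,1,1} = 2
G(23) = mex{2,1,0,2} = 3
G(24) = mex{3,2,1,3} = 0
G(25) = mex{0,3,2,2} = 1
G(26) = mex{1,2,3,3} = 0
G(27) = mex{0,3,2,0} = 1
G(28) = mex{1,0,3,1} = 2
G(29) = mex{2,1,0,0} = 3
G(30) = mex{3,0,1,1} = 2
G(31) = mex{2,1,0,2} = 3
G(32) = mex{3,2,1,3} = 0
G(33) = mex{0,3,2,2} = 1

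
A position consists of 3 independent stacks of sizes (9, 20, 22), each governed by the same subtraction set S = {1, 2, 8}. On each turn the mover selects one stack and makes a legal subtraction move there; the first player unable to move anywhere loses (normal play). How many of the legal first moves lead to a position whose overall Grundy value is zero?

All stacks use S = {1, 2, 8}:
n :  0  1  2  3  4  5  6  7  8  9 10 11 12 13 14 15 16 17 18 19 20 21 22
G :  0  1  2  0  1  2  0  1  2  0  1  2  0  1  2  0  1  2  0  1  2  0  1
Stack A: G(9) = 0.
Stack B: G(20) = 2.
Stack C: G(22) = 1.
Combined Grundy value = 0 ⊕ 2 ⊕ 1 = 3.
A winning move leaves total XOR = 0, i.e. changes one component's Grundy value g to g ⊕ X where X is the current total.
Stack A: need g' = 0⊕3 = 3. Options: 9−1→G=2, 9−2→G=1, 9−8→G=1. Hits: 0.
Stack B: need g' = 2⊕3 = 1. Options: 20−1→G=1, 20−2→G=0, 20−8→G=0. Hits: 1.
Stack C: need g' = 1⊕3 = 2. Options: 22−1→G=0, 22−2→G=2, 22−8→G=2. Hits: 2.

3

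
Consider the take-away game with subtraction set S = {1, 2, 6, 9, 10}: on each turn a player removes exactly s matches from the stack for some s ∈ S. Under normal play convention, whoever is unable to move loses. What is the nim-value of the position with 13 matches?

2

n :  0  1  2  3  4  5  6  7  8  9 10 11 12 13
G :  0  1  2  0  1  2  3  0  1  2  3  0  1  2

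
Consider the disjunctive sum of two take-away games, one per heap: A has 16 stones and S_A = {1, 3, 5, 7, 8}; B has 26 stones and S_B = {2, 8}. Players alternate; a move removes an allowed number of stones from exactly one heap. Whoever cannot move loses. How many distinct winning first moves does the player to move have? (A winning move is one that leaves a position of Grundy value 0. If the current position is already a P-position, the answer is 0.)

0

Heap A, S = {1, 3, 5, 7, 8}:
G(0) = 0
G(1) = mex{0} = 1
G(2) = mex{1} = 0
G(3) = mex{0,0} = 1
G(4) = mex{1,1} = 0
G(5) = mex{0,0,0} = 1
G(6) = mex{1,1,1} = 0
G(7) = mex{0,0,0,0} = 1
G(8) = mex{1,1,1,1,0} = 2
G(9) = mex{2,0,0,0,1} = 3
G(10) = mex{3,1,1,1,0} = 2
G(11) = mex{2,2,0,0,1} = 3
G(12) = mex{3,3,1,1,0} = 2
G(13) = mex{2,2,2,0,1} = 3
G(14) = mex{3,3,3,1,0} = 2
G(15) = mex{2,2,2,2,1} = 0
G(16) = mex{0,3,3,3,2} = 1
G_A(16) = 1.
Heap B, S = {2, 8}:
n :  0  1  2  3  4  5  6  7  8  9 10 11 12 13 14 15 16 17 18 19 20 21 22 23 24 25 26
G :  0  0  1  1  0  0  1  1  2  2  0  0  1  1  0  0  1  1  2  2  0  0  1  1  0  0  1
G_B(26) = 1.
Combined Grundy value = 1 ⊕ 1 = 0.
A winning move leaves total XOR = 0, i.e. changes one component's Grundy value g to g ⊕ X where X is the current total.
Heap A: target g' = 1⊕0 = 1, but every legal move changes the Grundy value (mex property), so 0 moves.
Heap B: target g' = 1⊕0 = 1, but every legal move changes the Grundy value (mex property), so 0 moves.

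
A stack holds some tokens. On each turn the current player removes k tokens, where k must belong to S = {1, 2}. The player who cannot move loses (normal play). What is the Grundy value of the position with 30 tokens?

n :  0  1  2  3  4  5  6  7  8  9 10 11 12 13 14 15 16 17 18 19 20 21 22 23 24 25 26 27 28 29 30
G :  0  1  2  0  1  2  0  1  2  0  1  2  0  1  2  0  1  2  0  1  2  0  1  2  0  1  2  0  1  2  0

0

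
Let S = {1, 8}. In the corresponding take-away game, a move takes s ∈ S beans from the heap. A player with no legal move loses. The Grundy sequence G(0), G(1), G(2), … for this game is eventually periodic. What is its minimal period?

9

n :  0  1  2  3  4  5  6  7  8  9 10 11 12 13 14 15 16 17 18 19
G :  0  1  0  1  0  1  0  1  2  0  1  0  1  0  1  0  1  2  0  1
G(n+9) = G(n) holds for n = 0,…,7 (a full window of length max(S) = 8), so the sequence is purely periodic with period 9.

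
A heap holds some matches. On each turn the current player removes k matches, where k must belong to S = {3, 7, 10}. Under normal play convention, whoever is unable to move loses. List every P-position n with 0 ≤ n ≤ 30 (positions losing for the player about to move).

n :  0  1  2  3  4  5  6  7  8  9 10 11 12 13 14 15 16 17 18 19 20 21 22 23 24 25 26 27 28 29 30
G :  0  0  0  1  1  1  0  2  2  1  3  3  2  2  0  0  3  1  1  0  0  2  1  1  3  2  2  2  0  3  3
P-positions are exactly the n with G(n) = 0.

0, 1, 2, 6, 14, 15, 19, 20, 28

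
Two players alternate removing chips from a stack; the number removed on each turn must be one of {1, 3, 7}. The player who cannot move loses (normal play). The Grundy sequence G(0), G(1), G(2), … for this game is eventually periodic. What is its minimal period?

2

G(0) = 0
G(1) = mex{0} = 1
G(2) = mex{1} = 0
G(3) = mex{0,0} = 1
G(4) = mex{1,1} = 0
G(5) = mex{0,0} = 1
G(6) = mex{1,1} = 0
G(7) = mex{0,0,0} = 1
G(8) = mex{1,1,1} = 0
G(9) = mex{0,0,0} = 1
G(10) = mex{1,1,1} = 0
G(11) = mex{0,0,0} = 1
G(12) = mex{1,1,1} = 0
G(13) = mex{0,0,0} = 1
G(14) = mex{1,1,1} = 0
G(n+2) = G(n) holds for n = 0,…,6 (a full window of length max(S) = 7), so the sequence is purely periodic with period 2.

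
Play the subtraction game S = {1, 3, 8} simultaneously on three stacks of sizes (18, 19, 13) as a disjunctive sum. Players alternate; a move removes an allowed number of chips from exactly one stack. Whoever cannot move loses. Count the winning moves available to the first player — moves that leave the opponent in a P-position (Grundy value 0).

All stacks use S = {1, 3, 8}:
n :  0  1  2  3  4  5  6  7  8  9 10 11 12 13 14 15 16 17 18 19
G :  0  1  0  1  0  1  0  1  2  3  2  0  1  0  1  0  1  0  1  2
Stack A: G(18) = 1.
Stack B: G(19) = 2.
Stack C: G(13) = 0.
Combined Grundy value = 1 ⊕ 2 ⊕ 0 = 3.
A winning move leaves total XOR = 0, i.e. changes one component's Grundy value g to g ⊕ X where X is the current total.
Stack A: need g' = 1⊕3 = 2. Options: 18−1→G=0, 18−3→G=0, 18−8→G=2. Hits: 1.
Stack B: need g' = 2⊕3 = 1. Options: 19−1→G=1, 19−3→G=1, 19−8→G=0. Hits: 2.
Stack C: need g' = 0⊕3 = 3. Options: 13−1→G=1, 13−3→G=2, 13−8→G=1. Hits: 0.

3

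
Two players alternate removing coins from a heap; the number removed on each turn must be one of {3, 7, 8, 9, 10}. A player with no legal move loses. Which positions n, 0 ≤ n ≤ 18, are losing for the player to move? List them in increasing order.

0, 1, 2, 6, 17, 18

n :  0  1  2  3  4  5  6  7  8  9 10 11 12 13 14 15 16 17 18
G :  0  0  0  1  1  1  0  2  2  1  3  3  2  2  4  3  3  0  0
P-positions are exactly the n with G(n) = 0.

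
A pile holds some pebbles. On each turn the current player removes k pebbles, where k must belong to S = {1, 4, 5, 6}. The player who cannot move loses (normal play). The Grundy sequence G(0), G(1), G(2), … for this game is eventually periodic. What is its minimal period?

9

G(0) = 0
G(1) = mex{0} = 1
G(2) = mex{1} = 0
G(3) = mex{0} = 1
G(4) = mex{1,0} = 2
G(5) = mex{2,1,0} = 3
G(6) = mex{3,0,1,0} = 2
G(7) = mex{2,1,0,1} = 3
G(8) = mex{3,2,1,0} = 4
G(9) = mex{4,3,2,1} = 0
G(10) = mex{0,2,3,2} = 1
G(11) = mex{1,3,2,3} = 0
G(12) = mex{0,4,3,2} = 1
G(13) = mex{1,0,4,3} = 2
G(14) = mex{2,1,0,4} = 3
G(15) = mex{3,0,1,0} = 2
G(16) = mex{2,1,0,1} = 3
G(17) = mex{3,2,1,0} = 4
G(18) = mex{4,3,2,1} = 0
G(19) = mex{0,2,3,2} = 1
G(n+9) = G(n) holds for n = 0,…,5 (a full window of length max(S) = 6), so the sequence is purely periodic with period 9.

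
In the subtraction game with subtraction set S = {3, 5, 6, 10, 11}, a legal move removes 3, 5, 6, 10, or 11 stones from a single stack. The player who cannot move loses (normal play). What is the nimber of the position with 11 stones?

n :  0  1  2  3  4  5  6  7  8  9 10 11
G :  0  0  0  1  1  1  2  2  2  0  3  3

3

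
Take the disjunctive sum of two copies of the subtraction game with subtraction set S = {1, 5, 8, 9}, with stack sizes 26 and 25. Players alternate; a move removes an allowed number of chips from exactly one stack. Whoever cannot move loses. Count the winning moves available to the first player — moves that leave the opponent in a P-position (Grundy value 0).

2

All stacks use S = {1, 5, 8, 9}:
n :  0  1  2  3  4  5  6  7  8  9 10 11 12 13 14 15 16 17 18 19 20 21 22 23 24 25 26
G :  0  1  0  1  0  1  0  1  2  3  2  3  2  3  2  3  0  1  0  1  0  1  0  1  2  3  2
Stack A: G(26) = 2.
Stack B: G(25) = 3.
Combined Grundy value = 2 ⊕ 3 = 1.
A winning move leaves total XOR = 0, i.e. changes one component's Grundy value g to g ⊕ X where X is the current total.
Stack A: need g' = 2⊕1 = 3. Options: 26−1→G=3, 26−5→G=1, 26−8→G=0, 26−9→G=1. Hits: 1.
Stack B: need g' = 3⊕1 = 2. Options: 25−1→G=2, 25−5→G=0, 25−8→G=1, 25−9→G=0. Hits: 1.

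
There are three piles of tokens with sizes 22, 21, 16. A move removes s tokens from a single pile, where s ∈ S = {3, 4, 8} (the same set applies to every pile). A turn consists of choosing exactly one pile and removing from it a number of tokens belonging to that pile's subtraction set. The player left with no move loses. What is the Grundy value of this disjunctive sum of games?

3

All piles use S = {3, 4, 8}:
n :  0  1  2  3  4  5  6  7  8  9 10 11 12 13 14 15 16 17 18 19 20 21 22
G :  0  0  0  1  1  1  2  0  2  3  1  3  0  0  0  1  1  1  2  0  2  3  1
Pile A: G(22) = 1.
Pile B: G(21) = 3.
Pile C: G(16) = 1.
Combined Grundy value = 1 ⊕ 3 ⊕ 1 = 3.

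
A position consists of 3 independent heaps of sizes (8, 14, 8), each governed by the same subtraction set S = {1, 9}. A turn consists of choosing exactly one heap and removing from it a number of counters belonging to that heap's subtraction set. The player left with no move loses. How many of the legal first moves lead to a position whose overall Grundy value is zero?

All heaps use S = {1, 9}:
G(0) = 0
G(1) = mex{0} = 1
G(2) = mex{1} = 0
G(3) = mex{0} = 1
G(4) = mex{1} = 0
G(5) = mex{0} = 1
G(6) = mex{1} = 0
G(7) = mex{0} = 1
G(8) = mex{1} = 0
G(9) = mex{0,0} = 1
G(10) = mex{1,1} = 0
G(11) = mex{0,0} = 1
G(12) = mex{1,1} = 0
G(13) = mex{0,0} = 1
G(14) = mex{1,1} = 0
Heap A: G(8) = 0.
Heap B: G(14) = 0.
Heap C: G(8) = 0.
Combined Grundy value = 0 ⊕ 0 ⊕ 0 = 0.
A winning move leaves total XOR = 0, i.e. changes one component's Grundy value g to g ⊕ X where X is the current total.
Heap A: target g' = 0⊕0 = 0, but every legal move changes the Grundy value (mex property), so 0 moves.
Heap B: target g' = 0⊕0 = 0, but every legal move changes the Grundy value (mex property), so 0 moves.
Heap C: target g' = 0⊕0 = 0, but every legal move changes the Grundy value (mex property), so 0 moves.

0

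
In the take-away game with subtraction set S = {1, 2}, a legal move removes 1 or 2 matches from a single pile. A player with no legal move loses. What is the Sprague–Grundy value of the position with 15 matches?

0

n :  0  1  2  3  4  5  6  7  8  9 10 11 12 13 14 15
G :  0  1  2  0  1  2  0  1  2  0  1  2  0  1  2  0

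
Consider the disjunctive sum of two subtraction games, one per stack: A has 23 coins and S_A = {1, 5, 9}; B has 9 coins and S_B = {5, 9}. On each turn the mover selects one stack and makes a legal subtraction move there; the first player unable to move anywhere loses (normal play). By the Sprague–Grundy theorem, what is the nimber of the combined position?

Stack A, S = {1, 5, 9}:
n :  0  1  2  3  4  5  6  7  8  9 10 11 12 13 14 15 16 17 18 19 20 21 22 23
G :  0  1  0  1  0  1  0  1  0  1  0  1  0  1  0  1  0  1  0  1  0  1  0  1
G_A(23) = 1.
Stack B, S = {5, 9}:
n : 0 1 2 3 4 5 6 7 8 9
G : 0 0 0 0 0 1 1 1 1 1
G_B(9) = 1.
Combined Grundy value = 1 ⊕ 1 = 0.

0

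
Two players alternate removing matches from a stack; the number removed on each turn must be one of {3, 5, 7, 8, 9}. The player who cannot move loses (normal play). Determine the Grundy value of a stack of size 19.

2

G(0) = 0
G(1) = mex{} = 0
G(2) = mex{} = 0
G(3) = mex{0} = 1
G(4) = mex{0} = 1
G(5) = mex{0,0} = 1
G(6) = mex{1,0} = 2
G(7) = mex{1,0,0} = 2
G(8) = mex{1,1,0,0} = 2
G(9) = mex{2,1,0,0,0} = 3
G(10) = mex{2,1,1,0,0} = 3
G(11) = mex{2,2,1,1,0} = 3
G(12) = mex{3,2,1,1,1} = 0
G(13) = mex{3,2,2,1,1} = 0
G(14) = mex{3,3,2,2,1} = 0
G(15) = mex{0,3,2,2,2} = 1
G(16) = mex{0,3,3,2,2} = 1
G(17) = mex{0,0,3,3,2} = 1
G(18) = mex{1,0,3,3,3} = 2
G(19) = mex{1,0,0,3,3} = 2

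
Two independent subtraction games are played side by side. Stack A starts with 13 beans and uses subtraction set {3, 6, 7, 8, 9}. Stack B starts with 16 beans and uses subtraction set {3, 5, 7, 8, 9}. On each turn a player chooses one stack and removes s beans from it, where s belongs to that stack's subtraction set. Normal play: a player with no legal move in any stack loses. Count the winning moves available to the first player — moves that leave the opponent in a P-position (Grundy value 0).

Stack A, S = {3, 6, 7, 8, 9}:
n :  0  1  2  3  4  5  6  7  8  9 10 11 12 13
G :  0  0  0  1  1  1  2  2  2  3  3  3  0  0
G_A(13) = 0.
Stack B, S = {3, 5, 7, 8, 9}:
G(0) = 0
G(1) = mex{} = 0
G(2) = mex{} = 0
G(3) = mex{0} = 1
G(4) = mex{0} = 1
G(5) = mex{0,0} = 1
G(6) = mex{1,0} = 2
G(7) = mex{1,0,0} = 2
G(8) = mex{1,1,0,0} = 2
G(9) = mex{2,1,0,0,0} = 3
G(10) = mex{2,1,1,0,0} = 3
G(11) = mex{2,2,1,1,0} = 3
G(12) = mex{3,2,1,1,1} = 0
G(13) = mex{3,2,2,1,1} = 0
G(14) = mex{3,3,2,2,1} = 0
G(15) = mex{0,3,2,2,2} = 1
G(16) = mex{0,3,3,2,2} = 1
G_B(16) = 1.
Combined Grundy value = 0 ⊕ 1 = 1.
A winning move leaves total XOR = 0, i.e. changes one component's Grundy value g to g ⊕ X where X is the current total.
Stack A: need g' = 0⊕1 = 1. Options: 13−3→G=3, 13−6→G=2, 13−7→G=2, 13−8→G=1, 13−9→G=1. Hits: 2.
Stack B: need g' = 1⊕1 = 0. Options: 16−3→G=0, 16−5→G=3, 16−7→G=3, 16−8→G=2, 16−9→G=2. Hits: 1.

3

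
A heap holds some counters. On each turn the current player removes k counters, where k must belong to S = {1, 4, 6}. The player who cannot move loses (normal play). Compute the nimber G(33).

1

G(0) = 0
G(1) = mex{0} = 1
G(2) = mex{1} = 0
G(3) = mex{0} = 1
G(4) = mex{1,0} = 2
G(5) = mex{2,1} = 0
G(6) = mex{0,0,0} = 1
G(7) = mex{1,1,1} = 0
G(8) = mex{0,2,0} = 1
G(9) = mex{1,0,1} = 2
G(10) = mex{2,1,2} = 0
G(11) = mex{0,0,0} = 1
G(12) = mex{1,1,1} = 0
G(13) = mex{0,2,0} = 1
G(14) = mex{1,0,1} = 2
G(15) = mex{2,1,2} = 0
G(16) = mex{0,0,0} = 1
G(17) = mex{1,1,1} = 0
G(18) = mex{0,2,0} = 1
G(19) = mex{1,0,1} = 2
G(20) = mex{2,1,2} = 0
G(21) = mex{0,0,0} = 1
G(22) = mex{1,1,1} = 0
G(23) = mex{0,2,0} = 1
G(24) = mex{1,0,1} = 2
G(25) = mex{2,1,2} = 0
G(26) = mex{0,0,0} = 1
G(27) = mex{1,1,1} = 0
G(28) = mex{0,2,0} = 1
G(29) = mex{1,0,1} = 2
G(30) = mex{2,1,2} = 0
G(31) = mex{0,0,0} = 1
G(32) = mex{1,1,1} = 0
G(33) = mex{0,2,0} = 1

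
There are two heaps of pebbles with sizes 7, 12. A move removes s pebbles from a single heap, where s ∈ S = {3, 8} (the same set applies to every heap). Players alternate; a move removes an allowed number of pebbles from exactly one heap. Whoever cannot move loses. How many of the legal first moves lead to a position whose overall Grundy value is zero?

All heaps use S = {3, 8}:
G(0) = 0
G(1) = mex{} = 0
G(2) = mex{} = 0
G(3) = mex{0} = 1
G(4) = mex{0} = 1
G(5) = mex{0} = 1
G(6) = mex{1} = 0
G(7) = mex{1} = 0
G(8) = mex{1,0} = 2
G(9) = mex{0,0} = 1
G(10) = mex{0,0} = 1
G(11) = mex{2,1} = 0
G(12) = mex{1,1} = 0
Heap A: G(7) = 0.
Heap B: G(12) = 0.
Combined Grundy value = 0 ⊕ 0 = 0.
A winning move leaves total XOR = 0, i.e. changes one component's Grundy value g to g ⊕ X where X is the current total.
Heap A: target g' = 0⊕0 = 0, but every legal move changes the Grundy value (mex property), so 0 moves.
Heap B: target g' = 0⊕0 = 0, but every legal move changes the Grundy value (mex property), so 0 moves.

0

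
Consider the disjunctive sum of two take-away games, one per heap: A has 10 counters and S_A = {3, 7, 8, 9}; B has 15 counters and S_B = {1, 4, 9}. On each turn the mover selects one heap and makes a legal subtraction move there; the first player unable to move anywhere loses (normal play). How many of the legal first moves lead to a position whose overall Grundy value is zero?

2

Heap A, S = {3, 7, 8, 9}:
G(0) = 0
G(1) = mex{} = 0
G(2) = mex{} = 0
G(3) = mex{0} = 1
G(4) = mex{0} = 1
G(5) = mex{0} = 1
G(6) = mex{1} = 0
G(7) = mex{1,0} = 2
G(8) = mex{1,0,0} = 2
G(9) = mex{0,0,0,0} = 1
G(10) = mex{2,1,0,0} = 3
G_A(10) = 3.
Heap B, S = {1, 4, 9}:
G(0) = 0
G(1) = mex{0} = 1
G(2) = mex{1} = 0
G(3) = mex{0} = 1
G(4) = mex{1,0} = 2
G(5) = mex{2,1} = 0
G(6) = mex{0,0} = 1
G(7) = mex{1,1} = 0
G(8) = mex{0,2} = 1
G(9) = mex{1,0,0} = 2
G(10) = mex{2,1,1} = 0
G(11) = mex{0,0,0} = 1
G(12) = mex{1,1,1} = 0
G(13) = mex{0,2,2} = 1
G(14) = mex{1,0,0} = 2
G(15) = mex{2,1,1} = 0
G_B(15) = 0.
Combined Grundy value = 3 ⊕ 0 = 3.
A winning move leaves total XOR = 0, i.e. changes one component's Grundy value g to g ⊕ X where X is the current total.
Heap A: need g' = 3⊕3 = 0. Options: 10−3→G=2, 10−7→G=1, 10−8→G=0, 10−9→G=0. Hits: 2.
Heap B: need g' = 0⊕3 = 3. Options: 15−1→G=2, 15−4→G=1, 15−9→G=1. Hits: 0.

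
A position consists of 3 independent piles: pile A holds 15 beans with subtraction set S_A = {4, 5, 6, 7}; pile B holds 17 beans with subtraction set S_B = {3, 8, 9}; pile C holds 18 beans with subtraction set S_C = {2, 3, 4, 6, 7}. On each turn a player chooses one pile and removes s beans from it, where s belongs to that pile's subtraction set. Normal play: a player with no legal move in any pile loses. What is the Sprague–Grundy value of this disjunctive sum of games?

1

Pile A, S = {4, 5, 6, 7}:
n :  0  1  2  3  4  5  6  7  8  9 10 11 12 13 14 15
G :  0  0  0  0  1  1  1  1  2  2  2  0  0  0  0  1
G_A(15) = 1.
Pile B, S = {3, 8, 9}:
G(0) = 0
G(1) = mex{} = 0
G(2) = mex{} = 0
G(3) = mex{0} = 1
G(4) = mex{0} = 1
G(5) = mex{0} = 1
G(6) = mex{1} = 0
G(7) = mex{1} = 0
G(8) = mex{1,0} = 2
G(9) = mex{0,0,0} = 1
G(10) = mex{0,0,0} = 1
G(11) = mex{2,1,0} = 3
G(12) = mex{1,1,1} = 0
G(13) = mex{1,1,1} = 0
G(14) = mex{3,0,1} = 2
G(15) = mex{0,0,0} = 1
G(16) = mex{0,2,0} = 1
G(17) = mex{2,1,2} = 0
G_B(17) = 0.
Pile C, S = {2, 3, 4, 6, 7}:
G(0) = 0
G(1) = mex{} = 0
G(2) = mex{0} = 1
G(3) = mex{0,0} = 1
G(4) = mex{1,0,0} = 2
G(5) = mex{1,1,0} = 2
G(6) = mex{2,1,1,0} = 3
G(7) = mex{2,2,1,0,0} = 3
G(8) = mex{3,2,2,1,0} = 4
G(9) = mex{3,3,2,1,1} = 0
G(10) = mex{4,3,3,2,1} = 0
G(11) = mex{0,4,3,2,2} = 1
G(12) = mex{0,0,4,3,2} = 1
G(13) = mex{1,0,0,3,3} = 2
G(14) = mex{1,1,0,4,3} = 2
G(15) = mex{2,1,1,0,4} = 3
G(16) = mex{2,2,1,0,0} = 3
G(17) = mex{3,2,2,1,0} = 4
G(18) = mex{3,3,2,1,1} = 0
G_C(18) = 0.
Combined Grundy value = 1 ⊕ 0 ⊕ 0 = 1.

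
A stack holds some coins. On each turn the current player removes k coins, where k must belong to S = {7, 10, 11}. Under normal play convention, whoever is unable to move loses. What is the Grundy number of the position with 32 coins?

G(0) = 0
G(1) = mex{} = 0
G(2) = mex{} = 0
G(3) = mex{} = 0
G(4) = mex{} = 0
G(5) = mex{} = 0
G(6) = mex{} = 0
G(7) = mex{0} = 1
G(8) = mex{0} = 1
G(9) = mex{0} = 1
G(10) = mex{0,0} = 1
G(11) = mex{0,0,0} = 1
G(12) = mex{0,0,0} = 1
G(13) = mex{0,0,0} = 1
G(14) = mex{1,0,0} = 2
G(15) = mex{1,0,0} = 2
G(16) = mex{1,0,0} = 2
G(17) = mex{1,1,0} = 2
G(18) = mex{1,1,1} = 0
G(19) = mex{1,1,1} = 0
G(20) = mex{1,1,1} = 0
G(21) = mex{2,1,1} = 0
G(22) = mex{2,1,1} = 0
G(23) = mex{2,1,1} = 0
G(24) = mex{2,2,1} = 0
G(25) = mex{0,2,2} = 1
G(26) = mex{0,2,2} = 1
G(27) = mex{0,2,2} = 1
G(28) = mex{0,0,2} = 1
G(29) = mex{0,0,0} = 1
G(30) = mex{0,0,0} = 1
G(31) = mex{0,0,0} = 1
G(32) = mex{1,0,0} = 2

2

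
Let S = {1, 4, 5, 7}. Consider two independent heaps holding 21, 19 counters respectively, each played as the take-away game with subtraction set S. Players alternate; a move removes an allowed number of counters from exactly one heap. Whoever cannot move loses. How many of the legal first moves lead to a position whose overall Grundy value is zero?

All heaps use S = {1, 4, 5, 7}:
n :  0  1  2  3  4  5  6  7  8  9 10 11 12 13 14 15 16 17 18 19 20 21
G :  0  1  0  1  2  3  2  3  0  1  0  1  2  3  2  3  0  1  0  1  2  3
Heap A: G(21) = 3.
Heap B: G(19) = 1.
Combined Grundy value = 3 ⊕ 1 = 2.
A winning move leaves total XOR = 0, i.e. changes one component's Grundy value g to g ⊕ X where X is the current total.
Heap A: need g' = 3⊕2 = 1. Options: 21−1→G=2, 21−4→G=1, 21−5→G=0, 21−7→G=2. Hits: 1.
Heap B: need g' = 1⊕2 = 3. Options: 19−1→G=0, 19−4→G=3, 19−5→G=2, 19−7→G=2. Hits: 1.

2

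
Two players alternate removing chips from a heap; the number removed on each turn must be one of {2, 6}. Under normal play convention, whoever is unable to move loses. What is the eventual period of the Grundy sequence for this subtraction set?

G(0) = 0
G(1) = mex{} = 0
G(2) = mex{0} = 1
G(3) = mex{0} = 1
G(4) = mex{1} = 0
G(5) = mex{1} = 0
G(6) = mex{0,0} = 1
G(7) = mex{0,0} = 1
G(8) = mex{1,1} = 0
G(9) = mex{1,1} = 0
G(10) = mex{0,0} = 1
G(11) = mex{0,0} = 1
G(12) = mex{1,1} = 0
G(13) = mex{1,1} = 0
G(14) = mex{0,0} = 1
G(n+4) = G(n) holds for n = 0,…,5 (a full window of length max(S) = 6), so the sequence is purely periodic with period 4.

4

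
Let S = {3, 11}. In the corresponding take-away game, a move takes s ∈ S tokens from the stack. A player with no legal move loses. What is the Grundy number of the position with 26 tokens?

n :  0  1  2  3  4  5  6  7  8  9 10 11 12 13 14 15 16 17 18 19 20 21 22 23 24 25 26
G :  0  0  0  1  1  1  0  0  0  1  1  1  2  2  0  0  0  1  1  1  0  0  0  1  1  1  2

2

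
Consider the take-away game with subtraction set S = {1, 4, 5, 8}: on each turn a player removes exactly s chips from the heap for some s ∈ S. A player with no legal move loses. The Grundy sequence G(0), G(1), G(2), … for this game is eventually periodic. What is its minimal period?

9

n :  0  1  2  3  4  5  6  7  8  9 10 11 12 13 14 15 16 17 18 19
G :  0  1  0  1  2  3  2  3  4  0  1  0  1  2  3  2  3  4  0  1
G(n+9) = G(n) holds for n = 0,…,7 (a full window of length max(S) = 8), so the sequence is purely periodic with period 9.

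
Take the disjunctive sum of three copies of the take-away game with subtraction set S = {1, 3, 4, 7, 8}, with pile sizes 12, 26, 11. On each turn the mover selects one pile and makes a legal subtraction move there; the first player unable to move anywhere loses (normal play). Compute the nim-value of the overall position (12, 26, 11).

All piles use S = {1, 3, 4, 7, 8}:
G(0) = 0
G(1) = mex{0} = 1
G(2) = mex{1} = 0
G(3) = mex{0,0} = 1
G(4) = mex{1,1,0} = 2
G(5) = mex{2,0,1} = 3
G(6) = mex{3,1,0} = 2
G(7) = mex{2,2,1,0} = 3
G(8) = mex{3,3,2,1,0} = 4
G(9) = mex{4,2,3,0,1} = 5
G(10) = mex{5,3,2,1,0} = 4
G(11) = mex{4,4,3,2,1} = 0
G(12) = mex{0,5,4,3,2} = 1
G(13) = mex{1,4,5,2,3} = 0
G(14) = mex{0,0,4,3,2} = 1
G(15) = mex{1,1,0,4,3} = 2
G(16) = mex{2,0,1,5,4} = 3
G(17) = mex{3,1,0,4,5} = 2
G(18) = mex{2,2,1,0,4} = 3
G(19) = mex{3,3,2,1,0} = 4
G(20) = mex{4,2,3,0,1} = 5
G(21) = mex{5,3,2,1,0} = 4
G(22) = mex{4,4,3,2,1} = 0
G(23) = mex{0,5,4,3,2} = 1
G(24) = mex{1,4,5,2,3} = 0
G(25) = mex{0,0,4,3,2} = 1
G(26) = mex{1,1,0,4,3} = 2
Pile A: G(12) = 1.
Pile B: G(26) = 2.
Pile C: G(11) = 0.
Combined Grundy value = 1 ⊕ 2 ⊕ 0 = 3.

3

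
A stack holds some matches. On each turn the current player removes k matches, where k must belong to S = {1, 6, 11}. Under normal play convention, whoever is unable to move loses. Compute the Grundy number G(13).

n :  0  1  2  3  4  5  6  7  8  9 10 11 12 13
G :  0  1  0  1  0  1  2  0  1  0  1  2  0  1

1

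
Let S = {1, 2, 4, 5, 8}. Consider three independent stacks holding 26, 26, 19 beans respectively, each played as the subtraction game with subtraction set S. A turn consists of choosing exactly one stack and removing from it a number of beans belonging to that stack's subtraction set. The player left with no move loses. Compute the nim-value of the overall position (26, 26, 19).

1

All stacks use S = {1, 2, 4, 5, 8}:
n :  0  1  2  3  4  5  6  7  8  9 10 11 12 13 14 15 16 17 18 19 20 21 22 23 24 25 26
G :  0  1  2  0  1  2  0  1  2  0  1  2  0  1  2  0  1  2  0  1  2  0  1  2  0  1  2
Stack A: G(26) = 2.
Stack B: G(26) = 2.
Stack C: G(19) = 1.
Combined Grundy value = 2 ⊕ 2 ⊕ 1 = 1.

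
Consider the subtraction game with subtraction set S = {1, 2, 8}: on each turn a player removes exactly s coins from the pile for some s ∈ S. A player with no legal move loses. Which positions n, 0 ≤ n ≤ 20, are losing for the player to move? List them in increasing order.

0, 3, 6, 9, 12, 15, 18

n :  0  1  2  3  4  5  6  7  8  9 10 11 12 13 14 15 16 17 18 19 20
G :  0  1  2  0  1  2  0  1  2  0  1  2  0  1  2  0  1  2  0  1  2
P-positions are exactly the n with G(n) = 0.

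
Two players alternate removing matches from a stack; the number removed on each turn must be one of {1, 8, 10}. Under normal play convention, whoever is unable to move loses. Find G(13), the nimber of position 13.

0

G(0) = 0
G(1) = mex{0} = 1
G(2) = mex{1} = 0
G(3) = mex{0} = 1
G(4) = mex{1} = 0
G(5) = mex{0} = 1
G(6) = mex{1} = 0
G(7) = mex{0} = 1
G(8) = mex{1,0} = 2
G(9) = mex{2,1} = 0
G(10) = mex{0,0,0} = 1
G(11) = mex{1,1,1} = 0
G(12) = mex{0,0,0} = 1
G(13) = mex{1,1,1} = 0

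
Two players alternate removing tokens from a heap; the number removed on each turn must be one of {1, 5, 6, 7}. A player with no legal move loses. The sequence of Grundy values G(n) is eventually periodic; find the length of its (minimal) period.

G(0) = 0
G(1) = mex{0} = 1
G(2) = mex{1} = 0
G(3) = mex{0} = 1
G(4) = mex{1} = 0
G(5) = mex{0,0} = 1
G(6) = mex{1,1,0} = 2
G(7) = mex{2,0,1,0} = 3
G(8) = mex{3,1,0,1} = 2
G(9) = mex{2,0,1,0} = 3
G(10) = mex{3,1,0,1} = 2
G(11) = mex{2,2,1,0} = 3
G(12) = mex{3,3,2,1} = 0
G(13) = mex{0,2,3,2} = 1
G(14) = mex{1,3,2,3} = 0
G(15) = mex{0,2,3,2} = 1
G(16) = mex{1,3,2,3} = 0
G(17) = mex{0,0,3,2} = 1
G(18) = mex{1,1,0,3} = 2
G(19) = mex{2,0,1,0} = 3
G(20) = mex{3,1,0,1} = 2
G(21) = mex{2,0,1,0} = 3
G(22) = mex{3,1,0,1} = 2
G(23) = mex{2,2,1,0} = 3
G(24) = mex{3,3,2,1} = 0
G(25) = mex{0,2,3,2} = 1
G(n+12) = G(n) holds for n = 0,…,6 (a full window of length max(S) = 7), so the sequence is purely periodic with period 12.

12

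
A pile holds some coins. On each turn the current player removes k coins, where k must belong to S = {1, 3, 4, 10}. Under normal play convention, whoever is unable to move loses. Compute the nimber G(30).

n :  0  1  2  3  4  5  6  7  8  9 10 11 12 13 14 15 16 17 18 19 20 21 22 23 24 25 26 27 28 29 30
G :  0  1  0  1  2  3  2  0  1  0  1  2  3  2  0  1  0  1  2  3  2  0  1  0  1  2  3  2  0  1  0

0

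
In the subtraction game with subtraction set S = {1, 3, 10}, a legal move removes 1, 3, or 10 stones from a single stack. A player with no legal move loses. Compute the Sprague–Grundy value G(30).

G(0) = 0
G(1) = mex{0} = 1
G(2) = mex{1} = 0
G(3) = mex{0,0} = 1
G(4) = mex{1,1} = 0
G(5) = mex{0,0} = 1
G(6) = mex{1,1} = 0
G(7) = mex{0,0} = 1
G(8) = mex{1,1} = 0
G(9) = mex{0,0} = 1
G(10) = mex{1,1,0} = 2
G(11) = mex{2,0,1} = 3
G(12) = mex{3,1,0} = 2
G(13) = mex{2,2,1} = 0
G(14) = mex{0,3,0} = 1
G(15) = mex{1,2,1} = 0
G(16) = mex{0,0,0} = 1
G(17) = mex{1,1,1} = 0
G(18) = mex{0,0,0} = 1
G(19) = mex{1,1,1} = 0
G(20) = mex{0,0,2} = 1
G(21) = mex{1,1,3} = 0
G(22) = mex{0,0,2} = 1
G(23) = mex{1,1,0} = 2
G(24) = mex{2,0,1} = 3
G(25) = mex{3,1,0} = 2
G(26) = mex{2,2,1} = 0
G(27) = mex{0,3,0} = 1
G(28) = mex{1,2,1} = 0
G(29) = mex{0,0,0} = 1
G(30) = mex{1,1,1} = 0

0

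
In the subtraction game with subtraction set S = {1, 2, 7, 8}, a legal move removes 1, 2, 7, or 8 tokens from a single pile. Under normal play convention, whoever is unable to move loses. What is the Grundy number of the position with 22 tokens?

n :  0  1  2  3  4  5  6  7  8  9 10 11 12 13 14 15 16 17 18 19 20 21 22
G :  0  1  2  0  1  2  0  1  2  0  1  2  0  1  2  0  1  2  0  1  2  0  1

1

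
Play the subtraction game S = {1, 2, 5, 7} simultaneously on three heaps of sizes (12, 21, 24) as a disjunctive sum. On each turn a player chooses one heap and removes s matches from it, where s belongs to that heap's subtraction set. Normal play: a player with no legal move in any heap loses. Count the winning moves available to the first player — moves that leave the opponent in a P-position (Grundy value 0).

0

All heaps use S = {1, 2, 5, 7}:
n :  0  1  2  3  4  5  6  7  8  9 10 11 12 13 14 15 16 17 18 19 20 21 22 23 24
G :  0  1  2  0  1  2  0  1  2  0  1  2  0  1  2  0  1  2  0  1  2  0  1  2  0
Heap A: G(12) = 0.
Heap B: G(21) = 0.
Heap C: G(24) = 0.
Combined Grundy value = 0 ⊕ 0 ⊕ 0 = 0.
A winning move leaves total XOR = 0, i.e. changes one component's Grundy value g to g ⊕ X where X is the current total.
Heap A: target g' = 0⊕0 = 0, but every legal move changes the Grundy value (mex property), so 0 moves.
Heap B: target g' = 0⊕0 = 0, but every legal move changes the Grundy value (mex property), so 0 moves.
Heap C: target g' = 0⊕0 = 0, but every legal move changes the Grundy value (mex property), so 0 moves.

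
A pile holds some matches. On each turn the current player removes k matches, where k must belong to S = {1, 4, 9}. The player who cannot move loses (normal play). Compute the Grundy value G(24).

G(0) = 0
G(1) = mex{0} = 1
G(2) = mex{1} = 0
G(3) = mex{0} = 1
G(4) = mex{1,0} = 2
G(5) = mex{2,1} = 0
G(6) = mex{0,0} = 1
G(7) = mex{1,1} = 0
G(8) = mex{0,2} = 1
G(9) = mex{1,0,0} = 2
G(10) = mex{2,1,1} = 0
G(11) = mex{0,0,0} = 1
G(12) = mex{1,1,1} = 0
G(13) = mex{0,2,2} = 1
G(14) = mex{1,0,0} = 2
G(15) = mex{2,1,1} = 0
G(16) = mex{0,0,0} = 1
G(17) = mex{1,1,1} = 0
G(18) = mex{0,2,2} = 1
G(19) = mex{1,0,0} = 2
G(20) = mex{2,1,1} = 0
G(21) = mex{0,0,0} = 1
G(22) = mex{1,1,1} = 0
G(23) = mex{0,2,2} = 1
G(24) = mex{1,0,0} = 2

2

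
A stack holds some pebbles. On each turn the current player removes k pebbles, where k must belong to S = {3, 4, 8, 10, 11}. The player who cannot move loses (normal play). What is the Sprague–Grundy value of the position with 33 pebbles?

1

n :  0  1  2  3  4  5  6  7  8  9 10 11 12 13 14 15 16 17 18 19 20 21 22 23 24 25 26 27 28 29 30 31 32 33
G :  0  0  0  1  1  1  2  0  2  3  1  3  4  2  0  2  0  1  3  1  2  0  2  0  1  3  1  2  0  2  0  1  3  1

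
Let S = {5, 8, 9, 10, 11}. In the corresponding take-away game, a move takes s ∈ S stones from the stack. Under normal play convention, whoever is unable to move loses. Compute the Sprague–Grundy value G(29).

n :  0  1  2  3  4  5  6  7  8  9 10 11 12 13 14 15 16 17 18 19 20 21 22 23 24 25 26 27 28 29
G :  0  0  0  0  0  1  1  1  1  1  2  2  2  2  2  3  0  0  0  0  0  1  1  1  1  1  2  2  2  2

2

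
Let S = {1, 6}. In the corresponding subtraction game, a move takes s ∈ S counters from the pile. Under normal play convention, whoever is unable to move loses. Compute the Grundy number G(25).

G(0) = 0
G(1) = mex{0} = 1
G(2) = mex{1} = 0
G(3) = mex{0} = 1
G(4) = mex{1} = 0
G(5) = mex{0} = 1
G(6) = mex{1,0} = 2
G(7) = mex{2,1} = 0
G(8) = mex{0,0} = 1
G(9) = mex{1,1} = 0
G(10) = mex{0,0} = 1
G(11) = mex{1,1} = 0
G(12) = mex{0,2} = 1
G(13) = mex{1,0} = 2
G(14) = mex{2,1} = 0
G(15) = mex{0,0} = 1
G(16) = mex{1,1} = 0
G(17) = mex{0,0} = 1
G(18) = mex{1,1} = 0
G(19) = mex{0,2} = 1
G(20) = mex{1,0} = 2
G(21) = mex{2,1} = 0
G(22) = mex{0,0} = 1
G(23) = mex{1,1} = 0
G(24) = mex{0,0} = 1
G(25) = mex{1,1} = 0

0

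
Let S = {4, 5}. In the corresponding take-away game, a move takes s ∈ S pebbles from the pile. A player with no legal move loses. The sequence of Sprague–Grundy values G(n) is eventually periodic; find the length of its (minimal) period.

9

n :  0  1  2  3  4  5  6  7  8  9 10 11 12 13 14 15 16 17 18 19
G :  0  0  0  0  1  1  1  1  2  0  0  0  0  1  1  1  1  2  0  0
G(n+9) = G(n) holds for n = 0,…,4 (a full window of length max(S) = 5), so the sequence is purely periodic with period 9.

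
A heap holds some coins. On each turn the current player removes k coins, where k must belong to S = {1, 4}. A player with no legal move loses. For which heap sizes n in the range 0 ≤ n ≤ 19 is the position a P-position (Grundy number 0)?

0, 2, 5, 7, 10, 12, 15, 17

G(0) = 0
G(1) = mex{0} = 1
G(2) = mex{1} = 0
G(3) = mex{0} = 1
G(4) = mex{1,0} = 2
G(5) = mex{2,1} = 0
G(6) = mex{0,0} = 1
G(7) = mex{1,1} = 0
G(8) = mex{0,2} = 1
G(9) = mex{1,0} = 2
G(10) = mex{2,1} = 0
G(11) = mex{0,0} = 1
G(12) = mex{1,1} = 0
G(13) = mex{0,2} = 1
G(14) = mex{1,0} = 2
G(15) = mex{2,1} = 0
G(16) = mex{0,0} = 1
G(17) = mex{1,1} = 0
G(18) = mex{0,2} = 1
G(19) = mex{1,0} = 2
P-positions are exactly the n with G(n) = 0.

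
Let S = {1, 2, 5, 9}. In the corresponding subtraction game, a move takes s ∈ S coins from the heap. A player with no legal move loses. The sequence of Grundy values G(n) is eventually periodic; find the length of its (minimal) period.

10

n :  0  1  2  3  4  5  6  7  8  9 10 11 12 13 14 15 16 17 18 19 20 21
G :  0  1  2  0  1  2  0  1  2  3  0  1  2  0  1  2  0  1  2  3  0  1
G(n+10) = G(n) holds for n = 0,…,8 (a full window of length max(S) = 9), so the sequence is purely periodic with period 10.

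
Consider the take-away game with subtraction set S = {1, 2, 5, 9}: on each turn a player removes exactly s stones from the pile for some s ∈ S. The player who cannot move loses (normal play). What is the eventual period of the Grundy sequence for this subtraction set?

10

n :  0  1  2  3  4  5  6  7  8  9 10 11 12 13 14 15 16 17 18 19 20 21
G :  0  1  2  0  1  2  0  1  2  3  0  1  2  0  1  2  0  1  2  3  0  1
G(n+10) = G(n) holds for n = 0,…,8 (a full window of length max(S) = 9), so the sequence is purely periodic with period 10.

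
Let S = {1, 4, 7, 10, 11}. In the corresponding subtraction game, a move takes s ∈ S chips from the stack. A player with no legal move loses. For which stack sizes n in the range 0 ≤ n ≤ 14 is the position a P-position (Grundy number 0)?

0, 2, 5, 8, 14

n :  0  1  2  3  4  5  6  7  8  9 10 11 12 13 14
G :  0  1  0  1  2  0  1  2  0  1  2  3  2  3  0
P-positions are exactly the n with G(n) = 0.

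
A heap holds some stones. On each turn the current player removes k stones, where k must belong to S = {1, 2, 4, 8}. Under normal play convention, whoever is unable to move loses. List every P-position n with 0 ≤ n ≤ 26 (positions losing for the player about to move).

0, 3, 6, 9, 12, 15, 18, 21, 24

G(0) = 0
G(1) = mex{0} = 1
G(2) = mex{1,0} = 2
G(3) = mex{2,1} = 0
G(4) = mex{0,2,0} = 1
G(5) = mex{1,0,1} = 2
G(6) = mex{2,1,2} = 0
G(7) = mex{0,2,0} = 1
G(8) = mex{1,0,1,0} = 2
G(9) = mex{2,1,2,1} = 0
G(10) = mex{0,2,0,2} = 1
G(11) = mex{1,0,1,0} = 2
G(12) = mex{2,1,2,1} = 0
G(13) = mex{0,2,0,2} = 1
G(14) = mex{1,0,1,0} = 2
G(15) = mex{2,1,2,1} = 0
G(16) = mex{0,2,0,2} = 1
G(17) = mex{1,0,1,0} = 2
G(18) = mex{2,1,2,1} = 0
G(19) = mex{0,2,0,2} = 1
G(20) = mex{1,0,1,0} = 2
G(21) = mex{2,1,2,1} = 0
G(22) = mex{0,2,0,2} = 1
G(23) = mex{1,0,1,0} = 2
G(24) = mex{2,1,2,1} = 0
G(25) = mex{0,2,0,2} = 1
G(26) = mex{1,0,1,0} = 2
P-positions are exactly the n with G(n) = 0.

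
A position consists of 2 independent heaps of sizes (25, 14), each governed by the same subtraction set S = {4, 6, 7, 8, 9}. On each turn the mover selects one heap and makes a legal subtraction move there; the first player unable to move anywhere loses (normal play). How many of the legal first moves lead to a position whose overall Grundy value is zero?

1

All heaps use S = {4, 6, 7, 8, 9}:
n :  0  1  2  3  4  5  6  7  8  9 10 11 12 13 14 15 16 17 18 19 20 21 22 23 24 25
G :  0  0  0  0  1  1  1  1  2  2  2  2  3  0  0  0  0  1  1  1  1  2  2  2  2  3
Heap A: G(25) = 3.
Heap B: G(14) = 0.
Combined Grundy value = 3 ⊕ 0 = 3.
A winning move leaves total XOR = 0, i.e. changes one component's Grundy value g to g ⊕ X where X is the current total.
Heap A: need g' = 3⊕3 = 0. Options: 25−4→G=2, 25−6→G=1, 25−7→G=1, 25−8→G=1, 25−9→G=0. Hits: 1.
Heap B: need g' = 0⊕3 = 3. Options: 14−4→G=2, 14−6→G=2, 14−7→G=1, 14−8→G=1, 14−9→G=1. Hits: 0.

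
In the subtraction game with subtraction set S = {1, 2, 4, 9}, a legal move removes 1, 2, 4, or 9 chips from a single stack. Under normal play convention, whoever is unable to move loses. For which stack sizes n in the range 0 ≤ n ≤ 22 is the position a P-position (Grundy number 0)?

0, 3, 6, 11, 14, 17, 22

n :  0  1  2  3  4  5  6  7  8  9 10 11 12 13 14 15 16 17 18 19 20 21 22
G :  0  1  2  0  1  2  0  1  2  3  4  0  1  2  0  1  2  0  1  2  3  4  0
P-positions are exactly the n with G(n) = 0.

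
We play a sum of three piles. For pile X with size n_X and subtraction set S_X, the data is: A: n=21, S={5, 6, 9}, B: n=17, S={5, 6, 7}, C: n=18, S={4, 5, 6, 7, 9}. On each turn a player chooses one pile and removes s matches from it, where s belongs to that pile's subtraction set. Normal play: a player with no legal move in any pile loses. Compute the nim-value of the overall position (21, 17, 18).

Pile A, S = {5, 6, 9}:
n :  0  1  2  3  4  5  6  7  8  9 10 11 12 13 14 15 16 17 18 19 20 21
G :  0  0  0  0  0  1  1  1  1  1  2  2  2  2  0  0  0  0  0  1  1  1
G_A(21) = 1.
Pile B, S = {5, 6, 7}:
n :  0  1  2  3  4  5  6  7  8  9 10 11 12 13 14 15 16 17
G :  0  0  0  0  0  1  1  1  1  1  2  2  0  0  0  0  0  1
G_B(17) = 1.
Pile C, S = {4, 5, 6, 7, 9}:
n :  0  1  2  3  4  5  6  7  8  9 10 11 12 13 14 15 16 17 18
G :  0  0  0  0  1  1  1  1  2  2  2  2  3  0  0  0  0  1  1
G_C(18) = 1.
Combined Grundy value = 1 ⊕ 1 ⊕ 1 = 1.

1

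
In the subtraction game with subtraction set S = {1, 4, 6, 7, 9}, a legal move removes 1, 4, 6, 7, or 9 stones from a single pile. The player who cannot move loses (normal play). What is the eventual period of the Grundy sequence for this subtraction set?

13

G(0) = 0
G(1) = mex{0} = 1
G(2) = mex{1} = 0
G(3) = mex{0} = 1
G(4) = mex{1,0} = 2
G(5) = mex{2,1} = 0
G(6) = mex{0,0,0} = 1
G(7) = mex{1,1,1,0} = 2
G(8) = mex{2,2,0,1} = 3
G(9) = mex{3,0,1,0,0} = 2
G(10) = mex{2,1,2,1,1} = 0
G(11) = mex{0,2,0,2,0} = 1
G(12) = mex{1,3,1,0,1} = 2
G(13) = mex{2,2,2,1,2} = 0
G(14) = mex{0,0,3,2,0} = 1
G(15) = mex{1,1,2,3,1} = 0
G(16) = mex{0,2,0,2,2} = 1
G(17) = mex{1,0,1,0,3} = 2
G(18) = mex{2,1,2,1,2} = 0
G(19) = mex{0,0,0,2,0} = 1
G(20) = mex{1,1,1,0,1} = 2
G(21) = mex{2,2,0,1,2} = 3
G(22) = mex{3,0,1,0,0} = 2
G(23) = mex{2,1,2,1,1} = 0
G(24) = mex{0,2,0,2,0} = 1
G(25) = mex{1,3,1,0,1} = 2
G(26) = mex{2,2,2,1,2} = 0
G(27) = mex{0,0,3,2,0} = 1
G(n+13) = G(n) holds for n = 0,…,8 (a full window of length max(S) = 9), so the sequence is purely periodic with period 13.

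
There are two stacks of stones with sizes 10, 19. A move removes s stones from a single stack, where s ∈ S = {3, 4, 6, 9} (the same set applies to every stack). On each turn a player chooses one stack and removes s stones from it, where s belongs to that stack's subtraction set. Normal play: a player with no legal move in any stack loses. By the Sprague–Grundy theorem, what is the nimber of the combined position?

All stacks use S = {3, 4, 6, 9}:
G(0) = 0
G(1) = mex{} = 0
G(2) = mex{} = 0
G(3) = mex{0} = 1
G(4) = mex{0,0} = 1
G(5) = mex{0,0} = 1
G(6) = mex{1,0,0} = 2
G(7) = mex{1,1,0} = 2
G(8) = mex{1,1,0} = 2
G(9) = mex{2,1,1,0} = 3
G(10) = mex{2,2,1,0} = 3
G(11) = mex{2,2,1,0} = 3
G(12) = mex{3,2,2,1} = 0
G(13) = mex{3,3,2,1} = 0
G(14) = mex{3,3,2,1} = 0
G(15) = mex{0,3,3,2} = 1
G(16) = mex{0,0,3,2} = 1
G(17) = mex{0,0,3,2} = 1
G(18) = mex{1,0,0,3} = 2
G(19) = mex{1,1,0,3} = 2
Stack A: G(10) = 3.
Stack B: G(19) = 2.
Combined Grundy value = 3 ⊕ 2 = 1.

1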